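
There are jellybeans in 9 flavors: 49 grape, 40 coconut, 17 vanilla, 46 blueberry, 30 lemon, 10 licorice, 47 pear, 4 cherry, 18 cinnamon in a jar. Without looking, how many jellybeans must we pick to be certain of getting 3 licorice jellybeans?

To avoid licorice jellybeans as long as possible, exhaust the other 8 flavors first.
The worst case draws every non-licorice jellybean first: 49 + 40 + 17 + 46 + 30 + 47 + 4 + 18 = 251.
The next 3 draws are then forced to be licorice, giving 251 + 3 = 254.

254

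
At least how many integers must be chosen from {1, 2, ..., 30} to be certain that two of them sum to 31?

Partition {1, …, 30} into 15 pairs: {1,30}, {2,29}, …, {15,16}.
Choosing 15 integers — say the integers 1 through 15 — takes one from each pair and avoids the property.
Choosing 16 forces two into the same pair by pigeonhole, and those sum to 31. So 16.

16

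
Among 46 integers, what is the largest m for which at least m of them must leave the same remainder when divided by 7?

The 46 integers fall into 7 residue classes modulo 7.
If each of the 7 residue classes modulo 7 held at most 6, the total would be at most 7 × 6 = 42 < 46, a contradiction.
So at least one holds ⌈46/7⌉ = 7.

7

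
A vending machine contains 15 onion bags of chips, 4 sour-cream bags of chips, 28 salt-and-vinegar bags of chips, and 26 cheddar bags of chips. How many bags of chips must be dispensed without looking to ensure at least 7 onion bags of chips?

The worst case draws every non-onion bag of chips first: 4 + 28 + 26 = 58.
The next 7 draws are then forced to be onion, giving 58 + 7 = 65.

65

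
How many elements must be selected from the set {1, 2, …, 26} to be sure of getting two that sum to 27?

14

Partition {1, …, 26} into 13 pairs: {1,26}, {2,25}, …, {13,14}.
Choosing 13 integers — say the integers 1 through 13 — takes one from each pair and avoids the property.
Choosing 14 forces two into the same pair by pigeonhole, and those sum to 27. So 14.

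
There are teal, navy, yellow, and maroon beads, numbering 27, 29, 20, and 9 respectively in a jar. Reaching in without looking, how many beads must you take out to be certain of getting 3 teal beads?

61

To avoid teal beads as long as possible, exhaust the other 3 colors first.
The worst case draws every non-teal bead first: 29 + 20 + 9 = 58.
The next 3 draws are then forced to be teal, giving 58 + 3 = 61.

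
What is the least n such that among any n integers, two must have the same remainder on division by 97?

Two integers differ by a multiple of 97 exactly when they share a remainder mod 97.
There are 97 residue classes mod 97, so 97 integers can all lie in distinct classes.
One more integer must repeat a residue, giving a difference divisible by 97. So n = 97 + 1 = 98.

98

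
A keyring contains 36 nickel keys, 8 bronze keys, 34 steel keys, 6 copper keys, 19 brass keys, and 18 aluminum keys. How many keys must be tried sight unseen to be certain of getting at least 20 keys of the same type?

In the worst case we take at most 19 of each type, but all 8 bronze, all 6 copper, and all 18 aluminum (fewer than 19), giving 19 + 8 + 19 + 6 + 19 + 18 = 89.
One more key then forces some type to 20, so 89 + 1 = 90.

90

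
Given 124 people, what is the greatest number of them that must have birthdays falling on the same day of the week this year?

There are 7 days of the week, which serve as the pigeonholes.
If each of the 7 days of the week held at most 17, the total would be at most 7 × 17 = 119 < 124, a contradiction.
So at least one holds ⌈124/7⌉ = 18.

18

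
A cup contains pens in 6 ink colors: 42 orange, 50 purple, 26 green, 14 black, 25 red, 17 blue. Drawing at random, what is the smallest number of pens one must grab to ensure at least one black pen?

The worst case draws every non-black pen first: 42 + 50 + 26 + 25 + 17 = 160.
The next draw is then forced to be black, giving 160 + 1 = 161.

161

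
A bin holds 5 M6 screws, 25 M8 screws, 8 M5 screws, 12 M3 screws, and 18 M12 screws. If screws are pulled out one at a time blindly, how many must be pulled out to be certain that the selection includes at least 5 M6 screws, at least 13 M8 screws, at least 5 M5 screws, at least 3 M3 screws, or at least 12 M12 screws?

Each of the 5 sizes has its own threshold; avoid all of them simultaneously.
The worst case stops just short of every target: 4 M6, 12 M8, 4 M5, 2 M3, 11 M12 — 4 + 12 + 4 + 2 + 11 = 33 screws.
One more screw must push some size to its target, so 33 + 1 = 34.

34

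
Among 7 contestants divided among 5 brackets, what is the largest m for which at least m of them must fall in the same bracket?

The 7 contestants fall into 5 brackets.
If each of the 5 brackets held at most 1, the total would be at most 5 × 1 = 5 < 7, a contradiction.
So at least one holds ⌈7/5⌉ = 2.

2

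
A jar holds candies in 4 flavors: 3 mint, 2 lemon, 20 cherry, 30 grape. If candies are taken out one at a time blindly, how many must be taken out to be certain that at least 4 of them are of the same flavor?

12

Treat the 4 flavors as pigeonholes.
In the worst case we take at most 3 of each flavor, but all 2 lemon (fewer than 3), giving 3 + 2 + 3 + 3 = 11.
One more candy then forces some flavor to 4, so 11 + 1 = 12.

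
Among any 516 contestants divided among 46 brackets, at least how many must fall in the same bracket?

The 516 contestants fall into 46 brackets.
If each of the 46 brackets held at most 11, the total would be at most 46 × 11 = 506 < 516, a contradiction.
So at least one holds ⌈516/46⌉ = 12.

12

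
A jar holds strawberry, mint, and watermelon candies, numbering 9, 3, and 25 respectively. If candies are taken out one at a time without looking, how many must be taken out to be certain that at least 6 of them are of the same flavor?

14

In the worst case we take at most 5 of each flavor, but all 3 mint (fewer than 5), giving 5 + 3 + 5 = 13.
One more candy then forces some flavor to 6, so 13 + 1 = 14.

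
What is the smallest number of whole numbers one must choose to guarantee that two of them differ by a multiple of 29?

Two integers differ by a multiple of 29 exactly when they share a remainder mod 29.
There are 29 residue classes mod 29, so 29 integers can all lie in distinct classes.
One more integer must repeat a residue, giving a difference divisible by 29. So n = 29 + 1 = 30.

30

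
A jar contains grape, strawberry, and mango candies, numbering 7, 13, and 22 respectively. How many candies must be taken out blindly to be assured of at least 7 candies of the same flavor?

19

The worst case takes 6 candies of each flavor without reaching 7 of any: 3 × 6 = 18.
The next candy must bring some flavor to 7, so 18 + 1 = 19.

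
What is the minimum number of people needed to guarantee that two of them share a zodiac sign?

There are 12 zodiac signs acting as pigeonholes.
With 12 people we could place one in each, avoiding any repeat.
One more forces some class to hold 2, so 12 + 1 = 13.

13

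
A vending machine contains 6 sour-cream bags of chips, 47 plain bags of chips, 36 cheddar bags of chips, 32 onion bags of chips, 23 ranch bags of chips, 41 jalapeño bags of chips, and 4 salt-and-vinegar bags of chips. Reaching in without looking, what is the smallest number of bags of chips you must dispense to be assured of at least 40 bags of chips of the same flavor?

In the worst case we take at most 39 of each flavor, but all 6 sour-cream, all 36 cheddar, all 32 onion, all 23 ranch, and all 4 salt-and-vinegar (fewer than 39), giving 6 + 39 + 36 + 32 + 23 + 39 + 4 = 179.
One more bag of chips then forces some flavor to 40, so 179 + 1 = 180.

180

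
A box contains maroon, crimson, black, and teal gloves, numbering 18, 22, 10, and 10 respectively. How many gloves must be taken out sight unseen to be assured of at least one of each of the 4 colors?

51

The hardest color to obtain is black: we could draw every other glove first — 60 − 10 = 50 gloves — without a single black one.
The next draw must be black, so 50 + 1 = 51.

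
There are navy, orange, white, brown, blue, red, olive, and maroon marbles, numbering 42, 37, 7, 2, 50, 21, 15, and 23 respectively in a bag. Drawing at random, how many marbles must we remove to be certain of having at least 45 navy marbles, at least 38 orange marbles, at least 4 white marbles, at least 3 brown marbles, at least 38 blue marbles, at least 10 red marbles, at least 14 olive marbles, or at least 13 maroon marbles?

156

The worst case stops just short of every target: all 42 navy, 37 orange, 3 white, 2 brown, 37 blue, 9 red, 13 olive, 12 maroon — 42 + 37 + 3 + 2 + 37 + 9 + 13 + 12 = 155 marbles.
One more marble must push some color to its target, so 155 + 1 = 156.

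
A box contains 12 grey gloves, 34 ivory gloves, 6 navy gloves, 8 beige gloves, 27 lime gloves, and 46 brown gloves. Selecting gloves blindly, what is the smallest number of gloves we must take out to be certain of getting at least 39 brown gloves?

The worst case draws every non-brown glove first: 12 + 34 + 6 + 8 + 27 = 87.
The next 39 draws are then forced to be brown, giving 87 + 39 = 126.

126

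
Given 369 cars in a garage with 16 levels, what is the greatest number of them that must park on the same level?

The 369 cars fall into 16 levels.
If each of the 16 levels held at most 23, the total would be at most 16 × 23 = 368 < 369, a contradiction.
So at least one holds ⌈369/16⌉ = 24.

24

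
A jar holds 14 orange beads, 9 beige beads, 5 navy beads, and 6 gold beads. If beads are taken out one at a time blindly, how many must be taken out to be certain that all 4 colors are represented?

30

The hardest color to obtain is navy: we could draw every other bead first — 34 − 5 = 29 beads — without a single navy one.
The next draw must be navy, so 29 + 1 = 30.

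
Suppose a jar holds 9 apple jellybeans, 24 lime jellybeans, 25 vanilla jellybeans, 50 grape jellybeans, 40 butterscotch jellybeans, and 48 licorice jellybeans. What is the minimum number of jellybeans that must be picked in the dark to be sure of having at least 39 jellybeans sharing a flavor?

Treat the 6 flavors as pigeonholes.
In the worst case we take at most 38 of each flavor, but all 9 apple, all 24 lime, and all 25 vanilla (fewer than 38), giving 9 + 24 + 25 + 38 + 38 + 38 = 172.
One more jellybean then forces some flavor to 39, so 172 + 1 = 173.

173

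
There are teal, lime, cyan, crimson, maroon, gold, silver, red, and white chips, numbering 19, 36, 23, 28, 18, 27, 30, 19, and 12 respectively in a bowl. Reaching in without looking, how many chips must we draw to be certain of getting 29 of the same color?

In the worst case we take at most 28 of each color, but all 19 teal, all 23 cyan, all 18 maroon, all 27 gold, all 19 red, and all 12 white (fewer than 28), giving 19 + 28 + 23 + 28 + 18 + 27 + 28 + 19 + 12 = 202.
One more chip then forces some color to 29, so 202 + 1 = 203.

203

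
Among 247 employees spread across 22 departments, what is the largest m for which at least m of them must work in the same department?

12

If each of the 22 departments held at most 11, the total would be at most 22 × 11 = 242 < 247, a contradiction.
So at least one holds ⌈247/22⌉ = 12.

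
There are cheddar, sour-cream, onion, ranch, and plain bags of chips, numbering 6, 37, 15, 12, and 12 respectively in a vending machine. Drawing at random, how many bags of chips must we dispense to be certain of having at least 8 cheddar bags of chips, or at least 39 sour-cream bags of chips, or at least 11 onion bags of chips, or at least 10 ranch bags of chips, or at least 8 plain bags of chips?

The worst case stops just short of every target: all 6 cheddar, all 37 sour-cream, 10 onion, 9 ranch, 7 plain — 6 + 37 + 10 + 9 + 7 = 69 bags of chips.
One more bag of chips must push some flavor to its target, so 69 + 1 = 70.

70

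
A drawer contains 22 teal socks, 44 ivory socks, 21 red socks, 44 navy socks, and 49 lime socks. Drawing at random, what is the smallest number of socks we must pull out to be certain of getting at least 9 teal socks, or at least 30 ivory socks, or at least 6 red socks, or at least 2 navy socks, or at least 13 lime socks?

The worst case stops just short of every target: 8 teal, 29 ivory, 5 red, 1 navy, 12 lime — 8 + 29 + 5 + 1 + 12 = 55 socks.
One more sock must push some color to its target, so 55 + 1 = 56.

56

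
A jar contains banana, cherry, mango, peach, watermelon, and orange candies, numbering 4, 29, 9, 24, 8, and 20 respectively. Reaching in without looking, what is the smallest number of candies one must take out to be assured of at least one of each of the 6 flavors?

91

The hardest flavor to obtain is banana: we could draw every other candy first — 94 − 4 = 90 candies — without a single banana one.
The next draw must be banana, so 90 + 1 = 91.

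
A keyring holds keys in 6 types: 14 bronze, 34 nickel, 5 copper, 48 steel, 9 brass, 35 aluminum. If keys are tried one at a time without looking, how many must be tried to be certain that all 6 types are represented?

The hardest type to obtain is copper: we could draw every other key first — 145 − 5 = 140 keys — without a single copper one.
The next draw must be copper, so 140 + 1 = 141.

141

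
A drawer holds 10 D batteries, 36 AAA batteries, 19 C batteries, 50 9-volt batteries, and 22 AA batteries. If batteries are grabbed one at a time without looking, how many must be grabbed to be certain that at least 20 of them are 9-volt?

107

The worst case draws every non-9-volt battery first: 10 + 36 + 19 + 22 = 87.
The next 20 draws are then forced to be 9-volt, giving 87 + 20 = 107.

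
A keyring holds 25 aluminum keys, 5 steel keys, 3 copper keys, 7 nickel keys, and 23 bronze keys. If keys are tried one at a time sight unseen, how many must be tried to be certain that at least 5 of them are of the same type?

20

Treat the 5 types as pigeonholes.
In the worst case we take at most 4 of each type, but all 3 copper (fewer than 4), giving 4 + 4 + 3 + 4 + 4 = 19.
One more key then forces some type to 5, so 19 + 1 = 20.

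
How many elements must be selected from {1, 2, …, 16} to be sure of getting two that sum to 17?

9

Partition {1, …, 16} into 8 pairs: {1,16}, {2,15}, …, {8,9}.
Choosing 8 integers — say the integers 1 through 8 — takes one from each pair and avoids the property.
Choosing 9 forces two into the same pair by pigeonhole, and those sum to 17. So 9.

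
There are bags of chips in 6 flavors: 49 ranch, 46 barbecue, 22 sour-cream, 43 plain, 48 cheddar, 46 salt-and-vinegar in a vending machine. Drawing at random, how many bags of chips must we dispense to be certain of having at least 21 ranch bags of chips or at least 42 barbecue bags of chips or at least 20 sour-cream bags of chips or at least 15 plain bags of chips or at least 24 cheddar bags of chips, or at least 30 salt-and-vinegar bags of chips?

147

The worst case stops just short of every target: 20 ranch, 41 barbecue, 19 sour-cream, 14 plain, 23 cheddar, 29 salt-and-vinegar — 20 + 41 + 19 + 14 + 23 + 29 = 146 bags of chips.
One more bag of chips must push some flavor to its target, so 146 + 1 = 147.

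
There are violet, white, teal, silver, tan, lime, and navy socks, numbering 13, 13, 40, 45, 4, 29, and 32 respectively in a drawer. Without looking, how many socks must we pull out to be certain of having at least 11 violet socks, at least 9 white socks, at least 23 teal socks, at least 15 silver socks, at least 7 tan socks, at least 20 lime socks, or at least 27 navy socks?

104

The worst case stops just short of every target: 10 violet, 8 white, 22 teal, 14 silver, all 4 tan, 19 lime, 26 navy — 10 + 8 + 22 + 14 + 4 + 19 + 26 = 103 socks.
One more sock must push some color to its target, so 103 + 1 = 104.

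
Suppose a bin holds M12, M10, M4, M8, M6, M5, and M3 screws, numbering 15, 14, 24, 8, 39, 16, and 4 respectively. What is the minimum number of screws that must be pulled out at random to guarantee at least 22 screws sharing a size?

Treat the 7 sizes as pigeonholes.
In the worst case we take at most 21 of each size, but all 15 M12, all 14 M10, all 8 M8, all 16 M5, and all 4 M3 (fewer than 21), giving 15 + 14 + 21 + 8 + 21 + 16 + 4 = 99.
One more screw then forces some size to 22, so 99 + 1 = 100.

100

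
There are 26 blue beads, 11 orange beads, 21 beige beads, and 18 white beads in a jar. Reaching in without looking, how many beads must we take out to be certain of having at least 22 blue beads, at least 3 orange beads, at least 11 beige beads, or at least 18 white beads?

The worst case stops just short of every target: 21 blue, 2 orange, 10 beige, 17 white — 21 + 2 + 10 + 17 = 50 beads.
One more bead must push some color to its target, so 50 + 1 = 51.

51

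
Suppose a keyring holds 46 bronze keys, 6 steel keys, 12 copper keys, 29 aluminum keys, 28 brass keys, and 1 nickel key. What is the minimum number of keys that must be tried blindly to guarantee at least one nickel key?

122

To avoid nickel keys as long as possible, exhaust the other 5 types first.
The worst case draws every non-nickel key first: 46 + 6 + 12 + 29 + 28 = 121.
The next draw is then forced to be nickel, giving 121 + 1 = 122.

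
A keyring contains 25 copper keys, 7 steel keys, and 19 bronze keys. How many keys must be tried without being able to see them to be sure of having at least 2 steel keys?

The worst case draws every non-steel key first: 25 + 19 = 44.
The next 2 draws are then forced to be steel, giving 44 + 2 = 46.

46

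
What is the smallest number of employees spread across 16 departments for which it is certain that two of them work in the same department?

There are 16 departments acting as pigeonholes.
With 16 employees we could place one in each, avoiding any repeat.
One more forces some class to hold 2, so 16 + 1 = 17.

17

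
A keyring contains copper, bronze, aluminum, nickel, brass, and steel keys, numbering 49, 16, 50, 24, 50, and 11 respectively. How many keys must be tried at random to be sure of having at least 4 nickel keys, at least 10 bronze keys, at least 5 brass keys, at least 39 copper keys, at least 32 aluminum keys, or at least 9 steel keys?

Each of the 6 types has its own threshold; avoid all of them simultaneously.
The worst case stops just short of every target: 38 copper, 9 bronze, 31 aluminum, 3 nickel, 4 brass, 8 steel — 38 + 9 + 31 + 3 + 4 + 8 = 93 keys.
One more key must push some type to its target, so 93 + 1 = 94.

94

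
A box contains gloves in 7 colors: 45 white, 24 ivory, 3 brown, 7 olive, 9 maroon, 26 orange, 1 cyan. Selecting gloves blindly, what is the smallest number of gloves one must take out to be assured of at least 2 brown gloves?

114

The worst case draws every non-brown glove first: 45 + 24 + 7 + 9 + 26 + 1 = 112.
The next 2 draws are then forced to be brown, giving 112 + 2 = 114.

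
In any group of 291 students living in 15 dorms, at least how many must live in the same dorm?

20

The 291 students fall into 15 dorms.
If each of the 15 dorms held at most 19, the total would be at most 15 × 19 = 285 < 291, a contradiction.
So at least one holds ⌈291/15⌉ = 20.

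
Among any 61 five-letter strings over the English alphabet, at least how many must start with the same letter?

3

The 61 five-letter strings over the English alphabet fall into 26 possible first letters.
If each of the 26 possible first letters held at most 2, the total would be at most 26 × 2 = 52 < 61, a contradiction.
So at least one holds ⌈61/26⌉ = 3.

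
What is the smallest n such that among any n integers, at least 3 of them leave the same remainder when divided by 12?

25

There are 12 residue classes modulo 12 acting as pigeonholes.
With 12 × 2 = 24 integers we could place exactly 2 in each, with no class reaching 3.
One more forces some class to hold 3, so 24 + 1 = 25.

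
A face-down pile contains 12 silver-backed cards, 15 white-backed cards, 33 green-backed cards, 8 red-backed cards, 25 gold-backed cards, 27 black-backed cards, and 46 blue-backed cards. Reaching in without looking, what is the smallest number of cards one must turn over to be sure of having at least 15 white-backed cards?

The worst case draws every non-white-backed card first: 12 + 33 + 8 + 25 + 27 + 46 = 151.
The next 15 draws are then forced to be white-backed, giving 151 + 15 = 166.

166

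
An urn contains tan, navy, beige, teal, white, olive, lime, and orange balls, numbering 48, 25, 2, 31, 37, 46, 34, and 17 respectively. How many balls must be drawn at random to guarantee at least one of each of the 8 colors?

239

The hardest color to obtain is beige: we could draw every other ball first — 240 − 2 = 238 balls — without a single beige one.
The next draw must be beige, so 238 + 1 = 239.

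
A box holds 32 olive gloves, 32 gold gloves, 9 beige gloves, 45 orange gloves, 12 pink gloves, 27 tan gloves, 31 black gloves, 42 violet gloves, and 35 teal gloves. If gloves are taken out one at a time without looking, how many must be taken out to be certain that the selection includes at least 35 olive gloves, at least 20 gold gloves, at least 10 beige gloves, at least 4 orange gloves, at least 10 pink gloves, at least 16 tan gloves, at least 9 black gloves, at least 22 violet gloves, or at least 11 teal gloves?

The worst case stops just short of every target: all 32 olive, 19 gold, 9 beige, 3 orange, 9 pink, 15 tan, 8 black, 21 violet, 10 teal — 32 + 19 + 9 + 3 + 9 + 15 + 8 + 21 + 10 = 126 gloves.
One more glove must push some color to its target, so 126 + 1 = 127.

127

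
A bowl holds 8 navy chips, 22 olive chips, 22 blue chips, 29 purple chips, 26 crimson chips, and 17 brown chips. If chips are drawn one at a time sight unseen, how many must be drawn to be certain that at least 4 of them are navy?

120

To avoid navy chips as long as possible, exhaust the other 5 colors first.
The worst case draws every non-navy chip first: 22 + 22 + 29 + 26 + 17 = 116.
The next 4 draws are then forced to be navy, giving 116 + 4 = 120.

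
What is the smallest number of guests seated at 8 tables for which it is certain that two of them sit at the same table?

9

There are 8 tables acting as pigeonholes.
With 8 guests we could place one in each, avoiding any repeat.
One more forces some class to hold 2, so 8 + 1 = 9.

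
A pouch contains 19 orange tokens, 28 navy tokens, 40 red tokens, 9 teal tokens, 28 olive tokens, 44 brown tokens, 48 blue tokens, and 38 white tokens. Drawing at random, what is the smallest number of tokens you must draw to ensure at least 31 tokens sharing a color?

In the worst case we take at most 30 of each color, but all 19 orange, all 28 navy, all 9 teal, and all 28 olive (fewer than 30), giving 19 + 28 + 30 + 9 + 28 + 30 + 30 + 30 = 204.
One more token then forces some color to 31, so 204 + 1 = 205.

205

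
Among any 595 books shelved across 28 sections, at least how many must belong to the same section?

22

The 595 books fall into 28 sections.
If each of the 28 sections held at most 21, the total would be at most 28 × 21 = 588 < 595, a contradiction.
So at least one holds ⌈595/28⌉ = 22.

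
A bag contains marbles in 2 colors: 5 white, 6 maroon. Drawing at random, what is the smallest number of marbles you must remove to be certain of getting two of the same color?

3

The worst case takes 1 marble of each color without reaching 2 of any: 2 × 1 = 2.
The next marble must bring some color to 2, so 2 + 1 = 3.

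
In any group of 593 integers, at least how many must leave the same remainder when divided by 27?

22

If each of the 27 residue classes modulo 27 held at most 21, the total would be at most 27 × 21 = 567 < 593, a contradiction.
So at least one holds ⌈593/27⌉ = 22.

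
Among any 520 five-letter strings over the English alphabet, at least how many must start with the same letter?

The 520 five-letter strings over the English alphabet fall into 26 possible first letters.
If each of the 26 possible first letters held at most 19, the total would be at most 26 × 19 = 494 < 520, a contradiction.
So at least one holds ⌈520/26⌉ = 20.

20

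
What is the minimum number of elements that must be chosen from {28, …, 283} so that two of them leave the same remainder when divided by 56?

57

Use the pigeonhole principle on residue classes: group the integers by remainder mod 56; there are 56 residue classes, each nonempty in this range.
Choosing one from each class (56 integers) avoids any shared remainder.
One more choice must repeat a class, so two differ by a multiple of 56. Hence 56 + 1 = 57.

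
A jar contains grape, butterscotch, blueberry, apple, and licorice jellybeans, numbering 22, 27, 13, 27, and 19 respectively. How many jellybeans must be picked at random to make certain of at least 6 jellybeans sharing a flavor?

26

Treat the 5 flavors as pigeonholes.
The worst case takes 5 jellybeans of each flavor without reaching 6 of any: 5 × 5 = 25.
The next jellybean must bring some flavor to 6, so 25 + 1 = 26.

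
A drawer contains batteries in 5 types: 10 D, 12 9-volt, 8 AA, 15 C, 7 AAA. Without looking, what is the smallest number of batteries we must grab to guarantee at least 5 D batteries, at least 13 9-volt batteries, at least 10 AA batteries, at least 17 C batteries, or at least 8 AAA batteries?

Each of the 5 types has its own threshold; avoid all of them simultaneously.
The worst case stops just short of every target: 4 D, 12 9-volt, all 8 AA, all 15 C, 7 AAA — 4 + 12 + 8 + 15 + 7 = 46 batteries.
One more battery must push some type to its target, so 46 + 1 = 47.

47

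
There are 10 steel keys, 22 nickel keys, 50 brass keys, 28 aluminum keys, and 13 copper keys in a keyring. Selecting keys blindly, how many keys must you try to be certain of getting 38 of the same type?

Treat the 5 types as pigeonholes.
In the worst case we take at most 37 of each type, but all 10 steel, all 22 nickel, all 28 aluminum, and all 13 copper (fewer than 37), giving 10 + 22 + 37 + 28 + 13 = 110.
One more key then forces some type to 38, so 110 + 1 = 111.

111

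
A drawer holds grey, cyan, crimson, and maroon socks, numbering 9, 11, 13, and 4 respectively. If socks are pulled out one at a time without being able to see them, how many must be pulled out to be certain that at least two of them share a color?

Treat the 4 colors as pigeonholes.
The worst case takes 1 sock of each color without reaching 2 of any: 4 × 1 = 4.
The next sock must bring some color to 2, so 4 + 1 = 5.

5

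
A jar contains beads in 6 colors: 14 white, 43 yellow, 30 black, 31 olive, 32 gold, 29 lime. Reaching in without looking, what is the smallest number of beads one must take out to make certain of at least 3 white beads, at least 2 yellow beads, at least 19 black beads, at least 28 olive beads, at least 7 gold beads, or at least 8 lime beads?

The worst case stops just short of every target: 2 white, 1 yellow, 18 black, 27 olive, 6 gold, 7 lime — 2 + 1 + 18 + 27 + 6 + 7 = 61 beads.
One more bead must push some color to its target, so 61 + 1 = 62.

62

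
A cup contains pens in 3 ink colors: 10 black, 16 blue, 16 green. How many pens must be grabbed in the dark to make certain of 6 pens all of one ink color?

Treat the 3 ink colors as pigeonholes.
The worst case takes 5 pens of each ink color without reaching 6 of any: 3 × 5 = 15.
The next pen must bring some ink color to 6, so 15 + 1 = 16.

16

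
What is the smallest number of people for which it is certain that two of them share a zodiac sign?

13

There are 12 zodiac signs acting as pigeonholes.
With 12 people we could place one in each, avoiding any repeat.
One more forces some class to hold 2, so 12 + 1 = 13.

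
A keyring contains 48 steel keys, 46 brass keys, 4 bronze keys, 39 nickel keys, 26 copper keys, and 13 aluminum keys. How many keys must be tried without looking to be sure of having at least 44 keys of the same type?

Treat the 6 types as pigeonholes.
In the worst case we take at most 43 of each type, but all 4 bronze, all 39 nickel, all 26 copper, and all 13 aluminum (fewer than 43), giving 43 + 43 + 4 + 39 + 26 + 13 = 168.
One more key then forces some type to 44, so 168 + 1 = 169.

169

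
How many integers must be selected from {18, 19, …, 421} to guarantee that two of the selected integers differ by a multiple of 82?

Group the integers by remainder mod 82; there are 82 residue classes, each nonempty in this range.
Choosing one from each class (82 integers) avoids any shared remainder.
One more choice must repeat a class, so two differ by a multiple of 82. Hence 82 + 1 = 83.

83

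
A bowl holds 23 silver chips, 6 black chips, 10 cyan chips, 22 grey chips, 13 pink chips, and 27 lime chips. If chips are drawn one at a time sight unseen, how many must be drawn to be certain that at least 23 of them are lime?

The worst case draws every non-lime chip first: 23 + 6 + 10 + 22 + 13 = 74.
The next 23 draws are then forced to be lime, giving 74 + 23 = 97.

97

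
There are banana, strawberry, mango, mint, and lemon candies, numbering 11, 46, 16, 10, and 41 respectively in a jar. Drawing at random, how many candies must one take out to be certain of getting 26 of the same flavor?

88

Treat the 5 flavors as pigeonholes.
In the worst case we take at most 25 of each flavor, but all 11 banana, all 16 mango, and all 10 mint (fewer than 25), giving 11 + 25 + 16 + 10 + 25 = 87.
One more candy then forces some flavor to 26, so 87 + 1 = 88.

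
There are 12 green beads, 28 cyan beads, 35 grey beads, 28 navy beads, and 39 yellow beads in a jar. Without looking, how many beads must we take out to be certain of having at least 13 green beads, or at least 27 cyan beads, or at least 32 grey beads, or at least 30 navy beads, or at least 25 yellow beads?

122

Each of the 5 colors has its own threshold; avoid all of them simultaneously.
The worst case stops just short of every target: 12 green, 26 cyan, 31 grey, all 28 navy, 24 yellow — 12 + 26 + 31 + 28 + 24 = 121 beads.
One more bead must push some color to its target, so 121 + 1 = 122.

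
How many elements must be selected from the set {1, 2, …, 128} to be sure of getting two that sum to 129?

65

Partition {1, …, 128} into 64 pairs: {1,128}, {2,127}, …, {64,65}.
Choosing 64 integers — say the integers 1 through 64 — takes one from each pair and avoids the property.
Choosing 65 forces two into the same pair by pigeonhole, and those sum to 129. So 65.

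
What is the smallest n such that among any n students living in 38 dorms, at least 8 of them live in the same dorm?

There are 38 dorms acting as pigeonholes.
With 38 × 7 = 266 students we could place exactly 7 in each, with no class reaching 8.
One more forces some class to hold 8, so 266 + 1 = 267.

267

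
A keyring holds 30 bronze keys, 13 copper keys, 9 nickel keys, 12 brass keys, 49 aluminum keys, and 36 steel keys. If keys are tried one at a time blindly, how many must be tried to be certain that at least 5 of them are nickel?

The worst case draws every non-nickel key first: 30 + 13 + 12 + 49 + 36 = 140.
The next 5 draws are then forced to be nickel, giving 140 + 5 = 145.

145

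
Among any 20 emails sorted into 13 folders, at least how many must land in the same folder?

If each of the 13 folders held at most 1, the total would be at most 13 × 1 = 13 < 20, a contradiction.
So at least one holds ⌈20/13⌉ = 2.

2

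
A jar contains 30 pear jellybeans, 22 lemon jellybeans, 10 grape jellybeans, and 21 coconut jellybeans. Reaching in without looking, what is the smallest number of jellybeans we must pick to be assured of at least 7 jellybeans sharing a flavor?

The worst case takes 6 jellybeans of each flavor without reaching 7 of any: 4 × 6 = 24.
The next jellybean must bring some flavor to 7, so 24 + 1 = 25.

25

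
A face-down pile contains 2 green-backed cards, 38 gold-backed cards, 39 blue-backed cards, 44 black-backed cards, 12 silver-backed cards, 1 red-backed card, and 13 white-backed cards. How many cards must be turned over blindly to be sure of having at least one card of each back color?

149

The hardest back color to obtain is red-backed: we could draw every other card first — 149 − 1 = 148 cards — without a single red-backed one.
The next draw must be red-backed, so 148 + 1 = 149.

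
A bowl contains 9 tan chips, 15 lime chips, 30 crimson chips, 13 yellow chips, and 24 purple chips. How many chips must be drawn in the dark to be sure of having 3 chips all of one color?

11

The worst case takes 2 chips of each color without reaching 3 of any: 5 × 2 = 10.
The next chip must bring some color to 3, so 10 + 1 = 11.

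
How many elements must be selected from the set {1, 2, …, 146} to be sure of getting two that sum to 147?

74

Partition {1, …, 146} into 73 pairs: {1,146}, {2,145}, …, {73,74}.
Choosing 73 integers — say the integers 1 through 73 — takes one from each pair and avoids the property.
Choosing 74 forces two into the same pair by pigeonhole, and those sum to 147. So 74.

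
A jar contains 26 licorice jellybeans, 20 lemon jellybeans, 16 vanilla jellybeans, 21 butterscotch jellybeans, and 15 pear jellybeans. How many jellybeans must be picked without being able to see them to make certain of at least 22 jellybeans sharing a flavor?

94

In the worst case we take at most 21 of each flavor, but all 20 lemon, all 16 vanilla, and all 15 pear (fewer than 21), giving 21 + 20 + 16 + 21 + 15 = 93.
One more jellybean then forces some flavor to 22, so 93 + 1 = 94.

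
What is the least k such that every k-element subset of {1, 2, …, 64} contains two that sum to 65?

Partition {1, …, 64} into 32 pairs: {1,64}, {2,63}, …, {32,33}.
Choosing 32 integers — say the integers 1 through 32 — takes one from each pair and avoids the property.
Choosing 33 forces two into the same pair by pigeonhole, and those sum to 65. So 33.

33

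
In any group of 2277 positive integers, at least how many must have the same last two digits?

If each of the 100 possible two-digit endings held at most 22, the total would be at most 100 × 22 = 2200 < 2277, a contradiction.
So at least one holds ⌈2277/100⌉ = 23.

23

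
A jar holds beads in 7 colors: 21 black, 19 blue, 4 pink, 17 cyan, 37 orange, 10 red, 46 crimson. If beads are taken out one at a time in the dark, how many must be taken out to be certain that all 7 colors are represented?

151

The hardest color to obtain is pink: we could draw every other bead first — 154 − 4 = 150 beads — without a single pink one.
The next draw must be pink, so 150 + 1 = 151.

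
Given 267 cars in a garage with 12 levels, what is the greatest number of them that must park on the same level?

The 267 cars fall into 12 levels.
If each of the 12 levels held at most 22, the total would be at most 12 × 22 = 264 < 267, a contradiction.
So at least one holds ⌈267/12⌉ = 23.

23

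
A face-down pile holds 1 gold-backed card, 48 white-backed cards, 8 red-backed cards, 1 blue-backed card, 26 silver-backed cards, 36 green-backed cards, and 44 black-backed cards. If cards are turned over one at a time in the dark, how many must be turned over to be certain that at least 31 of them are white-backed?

The worst case draws every non-white-backed card first: 1 + 8 + 1 + 26 + 36 + 44 = 116.
The next 31 draws are then forced to be white-backed, giving 116 + 31 = 147.

147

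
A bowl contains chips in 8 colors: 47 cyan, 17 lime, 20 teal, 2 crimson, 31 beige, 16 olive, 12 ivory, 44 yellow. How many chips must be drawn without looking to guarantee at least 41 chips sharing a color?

In the worst case we take at most 40 of each color, but all 17 lime, all 20 teal, all 2 crimson, all 31 beige, all 16 olive, and all 12 ivory (fewer than 40), giving 40 + 17 + 20 + 2 + 31 + 16 + 12 + 40 = 178.
One more chip then forces some color to 41, so 178 + 1 = 179.

179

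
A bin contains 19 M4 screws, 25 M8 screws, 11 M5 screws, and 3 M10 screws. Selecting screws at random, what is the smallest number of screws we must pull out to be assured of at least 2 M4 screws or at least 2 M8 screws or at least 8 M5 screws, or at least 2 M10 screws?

11

The worst case stops just short of every target: 1 M4, 1 M8, 7 M5, 1 M10 — 1 + 1 + 7 + 1 = 10 screws.
One more screw must push some size to its target, so 10 + 1 = 11.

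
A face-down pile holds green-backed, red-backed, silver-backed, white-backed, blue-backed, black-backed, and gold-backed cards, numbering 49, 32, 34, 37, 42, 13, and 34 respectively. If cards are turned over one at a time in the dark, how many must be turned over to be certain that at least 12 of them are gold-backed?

The worst case draws every non-gold-backed card first: 49 + 32 + 34 + 37 + 42 + 13 = 207.
The next 12 draws are then forced to be gold-backed, giving 207 + 12 = 219.

219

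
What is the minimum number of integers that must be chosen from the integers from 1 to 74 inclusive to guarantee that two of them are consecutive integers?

Partition {1, …, 74} into 37 pairs: {1,2}, {3,4}, …, {73,74}.
Choosing 37 integers — say the 37 even numbers 2, 4, …, 74 — takes one from each pair and avoids the property.
Choosing 38 forces two into the same pair by pigeonhole, and those are consecutive. So 38.

38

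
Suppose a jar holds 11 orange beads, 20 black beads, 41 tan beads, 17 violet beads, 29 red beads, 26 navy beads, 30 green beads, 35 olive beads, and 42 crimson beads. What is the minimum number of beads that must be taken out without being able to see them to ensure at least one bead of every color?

241

The hardest color to obtain is orange: we could draw every other bead first — 251 − 11 = 240 beads — without a single orange one.
The next draw must be orange, so 240 + 1 = 241.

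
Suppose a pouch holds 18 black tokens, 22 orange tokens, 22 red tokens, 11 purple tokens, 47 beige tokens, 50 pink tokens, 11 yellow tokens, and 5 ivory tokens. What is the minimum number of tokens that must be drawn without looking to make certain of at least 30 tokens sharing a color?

In the worst case we take at most 29 of each color, but all 18 black, all 22 orange, all 22 red, all 11 purple, all 11 yellow, and all 5 ivory (fewer than 29), giving 18 + 22 + 22 + 11 + 29 + 29 + 11 + 5 = 147.
One more token then forces some color to 30, so 147 + 1 = 148.

148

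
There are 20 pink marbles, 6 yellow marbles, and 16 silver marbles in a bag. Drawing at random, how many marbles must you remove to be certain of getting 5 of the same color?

The worst case takes 4 marbles of each color without reaching 5 of any: 3 × 4 = 12.
The next marble must bring some color to 5, so 12 + 1 = 13.

13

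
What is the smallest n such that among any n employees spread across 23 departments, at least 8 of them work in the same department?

162

There are 23 departments acting as pigeonholes.
With 23 × 7 = 161 employees we could place exactly 7 in each, with no class reaching 8.
One more forces some class to hold 8, so 161 + 1 = 162.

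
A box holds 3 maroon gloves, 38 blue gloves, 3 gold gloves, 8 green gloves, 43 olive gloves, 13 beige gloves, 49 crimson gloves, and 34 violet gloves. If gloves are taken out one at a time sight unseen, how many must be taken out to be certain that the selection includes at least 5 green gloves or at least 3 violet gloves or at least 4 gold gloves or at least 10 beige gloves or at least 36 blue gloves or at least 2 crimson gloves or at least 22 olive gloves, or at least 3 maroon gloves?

78

Each of the 8 colors has its own threshold; avoid all of them simultaneously.
The worst case stops just short of every target: 2 maroon, 35 blue, 3 gold, 4 green, 21 olive, 9 beige, 1 crimson, 2 violet — 2 + 35 + 3 + 4 + 21 + 9 + 1 + 2 = 77 gloves.
One more glove must push some color to its target, so 77 + 1 = 78.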